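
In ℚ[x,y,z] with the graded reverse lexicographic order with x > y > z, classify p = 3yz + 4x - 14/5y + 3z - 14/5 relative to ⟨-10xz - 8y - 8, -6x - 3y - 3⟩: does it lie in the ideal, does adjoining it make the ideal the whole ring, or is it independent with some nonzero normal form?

First compute the reduced Gröbner basis of I by Buchberger's algorithm.
f_1 = -10xz - 8y - 8, LT = xz.
f_2 = -6x - 3y - 3, LT = x.

S(f_1,f_2): lcm = xz. S = -½yz + ⅘y - ½z + ⅘.
  leading term yz: no divisor's leading term divides it; move -½yz to the remainder.
  leading term y: no divisor's leading term divides it; move ⅘y to the remainder.
  leading term z: no divisor's leading term divides it; move -½z to the remainder.
  leading term 1: no divisor's leading term divides it; move ⅘ to the remainder.
  remainder -½yz + ⅘y - ½z + ⅘ ≠ 0; add h_3 = -½yz + ⅘y - ½z + ⅘ to the basis.

S(f_1,h_3): lcm = xyz. S = 8/5xy + ⅘y² - xz + 8/5x + ⅘y.
  leading term xy: subtract (-4/15y)·f_2 from 8/5xy + ⅘y² - xz + 8/5x + ⅘y → -xz + 8/5x
  leading term xz: subtract (1/10)·f_1 from -xz + 8/5x → 8/5x + ⅘y + ⅘
  leading term x: subtract (-4/15)·f_2 from 8/5x + ⅘y + ⅘ → 0
  remainder 0.

S(f_2,h_3): leading monomials are coprime, so the S-polynomial reduces to 0 (Buchberger's first criterion).
Every S-polynomial of the final basis reduces to 0, so we have a Gröbner basis.
Inter-reduce: drop elements whose leading term is divisible by another's, tail-reduce, and make monic.
Reduced Gröbner basis: {yz - 8/5y + z - 8/5, x + ½y + ½}.
Label its elements g_1 = yz - 8/5y + z - 8/5, g_2 = x + ½y + ½.

Reduce p = 3yz + 4x - 14/5y + 3z - 14/5 modulo G:
  leading term yz: subtract (3)·g_1 from 3yz + 4x - 14/5y + 3z - 14/5 → 4x + 2y + 2
  leading term x: subtract (4)·g_2 from 4x + 2y + 2 → 0
  normal form = 0.
Since the normal form is 0, p ∈ I.

3yz + 4x - 14/5y + 3z - 14/5 lies in I (it reduces to 0).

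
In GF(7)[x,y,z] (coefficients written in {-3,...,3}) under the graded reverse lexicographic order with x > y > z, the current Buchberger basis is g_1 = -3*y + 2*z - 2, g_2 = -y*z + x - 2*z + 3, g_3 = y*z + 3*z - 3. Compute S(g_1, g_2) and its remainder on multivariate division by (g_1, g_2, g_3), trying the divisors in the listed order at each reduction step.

S(g_1, g_2) = -3*z**2 + x + z + 3; remainder on division = -3*z**2 + x + z + 3.

lcm(LM(g_1), LM(g_2)) = y*z.
S = (lcm/LT(g_1))·g_1 − (lcm/LT(g_2))·g_2 = -3*z**2 + x + z + 3.
Reduce S modulo (g_1, g_2, g_3) in that order:
  leading term z**2: no divisor's leading term divides it; move -3*z**2 to the remainder.
  leading term x: no divisor's leading term divides it; move x to the remainder.
  leading term z: no divisor's leading term divides it; move z to the remainder.
  leading term 1: no divisor's leading term divides it; move 3 to the remainder.
The remainder -3*z**2 + x + z + 3 is nonzero, so it would be added as the next basis element.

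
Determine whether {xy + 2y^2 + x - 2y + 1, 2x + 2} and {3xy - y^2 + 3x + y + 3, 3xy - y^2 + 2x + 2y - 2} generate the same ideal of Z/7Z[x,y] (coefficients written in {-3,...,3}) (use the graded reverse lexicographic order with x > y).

For a fixed monomial order, each ideal has a unique reduced Gröbner basis; comparing bases decides equality.
Buchberger on the first generating set:
f_1 = xy + 2y^2 + x - 2y + 1, LT = xy.
f_2 = 2x + 2, LT = x.

S(f_1,f_2): lcm = xy. S = 2y^2 + x - 3y + 1.
  reduce S modulo (f_1, f_2):
  remainder 2y^2 - 3y ≠ 0; add g_3 = 2y^2 - 3y to the basis.

The other S-polynomials (S(f_1,g_3), S(f_2,g_3)) all reduce to 0 modulo the current basis, so we have a Gröbner basis.
Inter-reduce: drop elements whose leading term is divisible by another's, tail-reduce, and make monic.
Reduced Gröbner basis: {y^2 + 2y, x + 1}.

Buchberger on the second generating set:
h_1 = 3xy - y^2 + 3x + y + 3, LT = xy.
h_2 = 3xy - y^2 + 2x + 2y - 2, LT = xy.

S(h_1,h_2): lcm = xy. S = -2x + 2y - 3.
  reduce S modulo (h_1, h_2):
  remainder -2x + 2y - 3 ≠ 0; add k_3 = -2x + 2y - 3 to the basis.

S(h_1,k_3): lcm = xy. S = 3y^2 + x + 1.
  reduce S modulo (h_1, h_2, k_3):
  remainder 3y^2 + y + 3 ≠ 0; add k_4 = 3y^2 + y + 3 to the basis.

The other S-polynomials (S(h_2,k_3), S(h_1,k_4), S(h_2,k_4), S(k_3,k_4)) all reduce to 0 modulo the current basis, so we have a Gröbner basis.
Inter-reduce: drop elements whose leading term is divisible by another's, tail-reduce, and make monic.
Reduced Gröbner basis: {y^2 - 2y + 1, x - y - 2}.

The bases are distinct; the ideals are different.
The same test decides containment: I ⊆ J iff every generator of I reduces to 0 modulo a Gröbner basis of J.

No, the ideals differ.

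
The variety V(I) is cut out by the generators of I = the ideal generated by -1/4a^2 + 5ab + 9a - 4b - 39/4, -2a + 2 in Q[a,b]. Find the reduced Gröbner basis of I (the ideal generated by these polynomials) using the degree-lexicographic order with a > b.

G = {a - 1, b - 1}

f_1 = -1/4a^2 + 5ab + 9a - 4b - 39/4, LT = a^2.
f_2 = -2a + 2, LT = a.

S(f_1,f_2): lcm = a^2. S = -20ab - 35a + 16b + 39.
  leading term ab: subtract (10b)·f_2 from -20ab - 35a + 16b + 39 → -35a - 4b + 39
  leading term a: subtract (35/2)·f_2 from -35a - 4b + 39 → -4b + 4
  leading term b: no divisor's leading term divides it; move -4b to the remainder.
  leading term 1: no divisor's leading term divides it; move 4 to the remainder.
  remainder -4b + 4 ≠ 0; add g_3 = -4b + 4 to the basis.

The other S-polynomials (S(f_1,g_3), S(f_2,g_3)) all reduce to 0 modulo the current basis, so we have a Gröbner basis.
Inter-reduce: drop elements whose leading term is divisible by another's, tail-reduce, and make monic.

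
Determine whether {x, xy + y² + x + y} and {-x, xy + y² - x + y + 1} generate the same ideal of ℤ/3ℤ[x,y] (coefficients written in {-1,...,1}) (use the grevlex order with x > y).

Equality of ideals is decidable: compute both reduced Gröbner bases (unique for the ordering) and check whether they agree.
Buchberger on the first generating set:
f_1 = x, LT = x.
f_2 = xy + y² + x + y, LT = xy.

S(f_1,f_2): lcm = xy. S = -y² - x - y.
  leading term y²: no divisor's leading term divides it; move -y² to the remainder.
  leading term x: subtract (-1)·f_1 from -x - y → -y
  leading term y: no divisor's leading term divides it; move -y to the remainder.
  remainder -y² - y ≠ 0; add g_3 = -y² - y to the basis.

The other S-polynomials (S(f_1,g_3), S(f_2,g_3)) all reduce to 0 modulo the current basis, so we have a Gröbner basis.
Inter-reduce: drop elements whose leading term is divisible by another's, tail-reduce, and make monic.
Reduced Gröbner basis: {y² + y, x}.

Buchberger on the second generating set:
h_1 = -x, LT = x.
h_2 = xy + y² - x + y + 1, LT = xy.

S(h_1,h_2): lcm = xy. S = -y² + x - y - 1.
  leading term y²: no divisor's leading term divides it; move -y² to the remainder.
  leading term x: subtract (-1)·h_1 from x - y - 1 → -y - 1
  leading term y: no divisor's leading term divides it; move -y to the remainder.
  leading term 1: no divisor's leading term divides it; move -1 to the remainder.
  remainder -y² - y - 1 ≠ 0; add k_3 = -y² - y - 1 to the basis.

The other S-polynomials (S(h_1,k_3), S(h_2,k_3)) all reduce to 0 modulo the current basis, so we have a Gröbner basis.
Inter-reduce: drop elements whose leading term is divisible by another's, tail-reduce, and make monic.
Reduced Gröbner basis: {y² + y + 1, x}.

Since the reduced bases disagree, the two ideals are not the same.

No, the ideals differ.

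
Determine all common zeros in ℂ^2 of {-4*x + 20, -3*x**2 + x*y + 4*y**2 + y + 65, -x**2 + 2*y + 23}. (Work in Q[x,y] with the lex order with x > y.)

{(5, 1)}

Compute a lex Gröbner basis by Buchberger's algorithm.
f_1 = -4*x + 20, LT = x.
f_2 = -3*x**2 + x*y + 4*y**2 + y + 65, LT = x**2.
f_3 = -x**2 + 2*y + 23, LT = x**2.

S(f_1,f_2): lcm = x**2. S = 1/3*x*y - 5*x + 4/3*y**2 + 1/3*y + 65/3.
  leading term x*y: subtract (-1/12*y)·f_1 from 1/3*x*y - 5*x + 4/3*y**2 + 1/3*y + 65/3 → -5*x + 4/3*y**2 + 2*y + 65/3
  leading term x: subtract (5/4)·f_1 from -5*x + 4/3*y**2 + 2*y + 65/3 → 4/3*y**2 + 2*y - 10/3
  leading term y**2: no divisor's leading term divides it; move 4/3*y**2 to the remainder.
  leading term y: no divisor's leading term divides it; move 2*y to the remainder.
  leading term 1: no divisor's leading term divides it; move -10/3 to the remainder.
  remainder 4/3*y**2 + 2*y - 10/3 ≠ 0; add h_4 = 4/3*y**2 + 2*y - 10/3 to the basis.

S(f_1,f_3): lcm = x**2. S = -5*x + 2*y + 23.
  leading term x: subtract (5/4)·f_1 from -5*x + 2*y + 23 → 2*y - 2
  leading term y: no divisor's leading term divides it; move 2*y to the remainder.
  leading term 1: no divisor's leading term divides it; move -2 to the remainder.
  remainder 2*y - 2 ≠ 0; add h_5 = 2*y - 2 to the basis.

The other S-polynomials (S(f_2,f_3), S(f_1,h_4), S(f_2,h_4), S(f_3,h_4), S(f_1,h_5), S(f_2,h_5), S(f_3,h_5), S(h_4,h_5)) all reduce to 0 modulo the current basis, so we have a Gröbner basis.
Inter-reduce: drop elements whose leading term is divisible by another's, tail-reduce, and make monic.
Reduced Gröbner basis: {x - 5, y - 1}.

The lex basis is triangular: the last element involves only y. Solving y - 1 = 0 gives y ∈ {1}; substituting each value into the earlier elements determines the remaining variables.
  y = 1: the earlier basis element becomes x - 5 = 0, giving x = 5 — point (5, 1).
Check: every point annihilates each of the original generators.
This is the nonlinear analogue of row-reducing a linear system.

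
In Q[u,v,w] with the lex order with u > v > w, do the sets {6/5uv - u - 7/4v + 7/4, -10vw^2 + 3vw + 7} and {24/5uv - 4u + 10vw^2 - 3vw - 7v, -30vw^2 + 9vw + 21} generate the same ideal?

Yes, the ideals are equal.

Equality of ideals is decidable: compute both reduced Gröbner bases (unique for the ordering) and check whether they agree.
Buchberger on the first generating set:
f_1 = 6/5uv - u - 7/4v + 7/4, LT = uv.
f_2 = -10vw^2 + 3vw + 7, LT = vw^2.

S(f_1,f_2): lcm = uvw^2. S = 3/10uvw - 5/6uw^2 + 7/10u - 35/24vw^2 + 35/24w^2.
  reduce S modulo (f_1, f_2):
  remainder -5/6uw^2 + 1/4uw + 7/10u + 35/24w^2 - 7/16w - 49/48 ≠ 0; add g_3 = -5/6uw^2 + 1/4uw + 7/10u + 35/24w^2 - 7/16w - 49/48 to the basis.

The other S-polynomials (S(f_1,g_3), S(f_2,g_3)) all reduce to 0 modulo the current basis, so we have a Gröbner basis.
Inter-reduce: drop elements whose leading term is divisible by another's, tail-reduce, and make monic.
Reduced Gröbner basis: {uv - 5/6u - 35/24v + 35/24, uw^2 - 3/10uw - 21/25u - 7/4w^2 + 21/40w + 49/40, vw^2 - 3/10vw - 7/10}.

Buchberger on the second generating set:
h_1 = 24/5uv - 4u + 10vw^2 - 3vw - 7v, LT = uv.
h_2 = -30vw^2 + 9vw + 21, LT = vw^2.

S(h_1,h_2): lcm = uvw^2. S = 3/10uvw - 5/6uw^2 + 7/10u + 25/12vw^4 - 5/8vw^3 - 35/24vw^2.
  reduce S modulo (h_1, h_2):
  remainder -5/6uw^2 + 1/4uw + 7/10u + 35/24w^2 - 7/16w - 49/48 ≠ 0; add k_3 = -5/6uw^2 + 1/4uw + 7/10u + 35/24w^2 - 7/16w - 49/48 to the basis.

The other S-polynomials (S(h_1,k_3), S(h_2,k_3)) all reduce to 0 modulo the current basis, so we have a Gröbner basis.
Inter-reduce: drop elements whose leading term is divisible by another's, tail-reduce, and make monic.
Reduced Gröbner basis: {uv - 5/6u - 35/24v + 35/24, uw^2 - 3/10uw - 21/25u - 7/4w^2 + 21/40w + 49/40, vw^2 - 3/10vw - 7/10}.

Same reduced basis, so the two generating sets span the same ideal.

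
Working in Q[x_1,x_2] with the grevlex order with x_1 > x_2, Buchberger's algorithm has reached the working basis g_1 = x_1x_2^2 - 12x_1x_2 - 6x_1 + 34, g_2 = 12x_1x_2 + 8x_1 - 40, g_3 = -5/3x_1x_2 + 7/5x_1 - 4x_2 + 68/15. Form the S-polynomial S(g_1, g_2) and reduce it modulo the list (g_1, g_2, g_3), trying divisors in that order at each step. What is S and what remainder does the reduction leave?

lcm(LM(g_1), LM(g_2)) = x_1x_2^2.
S = (lcm/LT(g_1))·g_1 − (lcm/LT(g_2))·g_2 = -38/3x_1x_2 - 6x_1 + 10/3x_2 + 34.
Reduce S modulo (g_1, g_2, g_3) in that order:
  leading term x_1x_2: subtract (-19/18)·g_2 from -38/3x_1x_2 - 6x_1 + 10/3x_2 + 34 → 22/9x_1 + 10/3x_2 - 74/9
  leading term x_1: no divisor's leading term divides it; move 22/9x_1 to the remainder.
  leading term x_2: no divisor's leading term divides it; move 10/3x_2 to the remainder.
  leading term 1: no divisor's leading term divides it; move -74/9 to the remainder.
The remainder 22/9x_1 + 10/3x_2 - 74/9 is nonzero, so it would be added as the next basis element.

S(g_1, g_2) = -38/3x_1x_2 - 6x_1 + 10/3x_2 + 34; remainder on division = 22/9x_1 + 10/3x_2 - 74/9.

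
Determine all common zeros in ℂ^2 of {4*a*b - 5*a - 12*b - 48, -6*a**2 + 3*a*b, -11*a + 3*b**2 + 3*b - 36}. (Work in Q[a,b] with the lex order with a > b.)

Compute a lex Gröbner basis by Buchberger's algorithm.
f_1 = 4*a*b - 5*a - 12*b - 48, LT = a*b.
f_2 = -6*a**2 + 3*a*b, LT = a**2.
f_3 = -11*a + 3*b**2 + 3*b - 36, LT = a.

S(f_1,f_2): lcm = a**2*b. S = -5/4*a**2 + 1/2*a*b**2 - 3*a*b - 12*a.
  leading term a**2: subtract (5/24)·f_2 from -5/4*a**2 + 1/2*a*b**2 - 3*a*b - 12*a → 1/2*a*b**2 - 29/8*a*b - 12*a
  leading term a*b**2: subtract (1/8*b)·f_1 from 1/2*a*b**2 - 29/8*a*b - 12*a → -3*a*b - 12*a + 3/2*b**2 + 6*b
  leading term a*b: subtract (-3/4)·f_1 from -3*a*b - 12*a + 3/2*b**2 + 6*b → -63/4*a + 3/2*b**2 - 3*b - 36
  leading term a: subtract (63/44)·f_3 from -63/4*a + 3/2*b**2 - 3*b - 36 → -123/44*b**2 - 321/44*b + 171/11
  leading term b**2: no divisor's leading term divides it; move -123/44*b**2 to the remainder.
  leading term b: no divisor's leading term divides it; move -321/44*b to the remainder.
  leading term 1: no divisor's leading term divides it; move 171/11 to the remainder.
  remainder -123/44*b**2 - 321/44*b + 171/11 ≠ 0; add h_4 = -123/44*b**2 - 321/44*b + 171/11 to the basis.

S(f_1,f_3): lcm = a*b. S = -5/4*a + 3/11*b**3 + 3/11*b**2 - 69/11*b - 12.
  leading term a: subtract (5/44)·f_3 from -5/4*a + 3/11*b**3 + 3/11*b**2 - 69/11*b - 12 → 3/11*b**3 - 3/44*b**2 - 291/44*b - 87/11
  leading term b**3: subtract (-4/41*b)·h_4 from 3/11*b**3 - 3/44*b**2 - 291/44*b - 87/11 → -1407/1804*b**2 - 9195/1804*b - 87/11
  leading term b**2: subtract (469/1681)·h_4 from -1407/1804*b**2 - 9195/1804*b - 87/11 → -10293/3362*b - 20586/1681
  leading term b: no divisor's leading term divides it; move -10293/3362*b to the remainder.
  leading term 1: no divisor's leading term divides it; move -20586/1681 to the remainder.
  remainder -10293/3362*b - 20586/1681 ≠ 0; add h_5 = -10293/3362*b - 20586/1681 to the basis.

The other S-polynomials (S(f_2,f_3), S(f_1,h_4), S(f_2,h_4), S(f_3,h_4), S(f_1,h_5), S(f_2,h_5), S(f_3,h_5), S(h_4,h_5)) all reduce to 0 modulo the current basis, so we have a Gröbner basis.
Inter-reduce: drop elements whose leading term is divisible by another's, tail-reduce, and make monic.
Reduced Gröbner basis: {a, b + 4}.

From the last basis element, b + 4 = 0, so b takes values in {-4}. Each choice, substituted upward through the basis, yields the corresponding point(s) of the solution set.
  b = -4: the earlier basis element becomes a = 0, giving a = 0 — point (0, -4).
Check: every point annihilates each of the original generators.

{(0, -4)}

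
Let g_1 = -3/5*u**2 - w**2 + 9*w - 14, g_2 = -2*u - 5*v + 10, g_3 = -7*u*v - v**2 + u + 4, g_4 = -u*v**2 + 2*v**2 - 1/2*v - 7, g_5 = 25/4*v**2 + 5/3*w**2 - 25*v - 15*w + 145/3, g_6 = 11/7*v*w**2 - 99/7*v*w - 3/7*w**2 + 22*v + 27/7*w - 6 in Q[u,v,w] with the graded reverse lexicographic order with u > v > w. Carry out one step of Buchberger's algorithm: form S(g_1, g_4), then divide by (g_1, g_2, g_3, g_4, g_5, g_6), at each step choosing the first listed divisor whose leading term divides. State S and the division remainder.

S(g_1, g_4) = 5/3*v**2*w**2 + 2*u*v**2 - 15*v**2*w - 1/2*u*v + 70/3*v**2 - 7*u; remainder on division = -4/9*w**4 + 8*w**3 - 5009/99*w**2 + 1445/11*w - 11606/99.

lcm(LM(g_1), LM(g_4)) = u**2*v**2.
S = (lcm/LT(g_1))·g_1 − (lcm/LT(g_4))·g_4 = 5/3*v**2*w**2 + 2*u*v**2 - 15*v**2*w - 1/2*u*v + 70/3*v**2 - 7*u.
Reduce S modulo (g_1, g_2, g_3, g_4, g_5, g_6) in that order:
  leading term v**2*w**2: subtract (4/15*w**2)·g_5 from 5/3*v**2*w**2 + 2*u*v**2 - 15*v**2*w - 1/2*u*v + 70/3*v**2 - 7*u → -4/9*w**4 + 2*u*v**2 - 15*v**2*w + 20/3*v*w**2 + 4*w**3 - 1/2*u*v + 70/3*v**2 - 116/9*w**2 - 7*u
  leading term w**4: no divisor's leading term divides it; move -4/9*w**4 to the remainder.
  leading term u*v**2: subtract (-v**2)·g_2 from 2*u*v**2 - 15*v**2*w + 20/3*v*w**2 + 4*w**3 - 1/2*u*v + 70/3*v**2 - 116/9*w**2 - 7*u → -5*v**3 - 15*v**2*w + 20/3*v*w**2 + 4*w**3 - 1/2*u*v + 100/3*v**2 - 116/9*w**2 - 7*u
  leading term v**3: subtract (-4/5*v)·g_5 from -5*v**3 - 15*v**2*w + 20/3*v*w**2 + 4*w**3 - 1/2*u*v + 100/3*v**2 - 116/9*w**2 - 7*u → -15*v**2*w + 8*v*w**2 + 4*w**3 - 1/2*u*v + 40/3*v**2 - 12*v*w - 116/9*w**2 - 7*u + 116/3*v
  leading term v**2*w: subtract (-12/5*w)·g_5 from -15*v**2*w + 8*v*w**2 + 4*w**3 - 1/2*u*v + 40/3*v**2 - 12*v*w - 116/9*w**2 - 7*u + 116/3*v → 8*v*w**2 + 8*w**3 - 1/2*u*v + 40/3*v**2 - 72*v*w - 440/9*w**2 - 7*u + 116/3*v + 116*w
  leading term v*w**2: subtract (56/11)·g_6 from 8*v*w**2 + 8*w**3 - 1/2*u*v + 40/3*v**2 - 72*v*w - 440/9*w**2 - 7*u + 116/3*v + 116*w → 8*w**3 - 1/2*u*v + 40/3*v**2 - 4624/99*w**2 - 7*u - 220/3*v + 1060/11*w + 336/11
  leading term w**3: no divisor's leading term divides it; move 8*w**3 to the remainder.
  leading term u*v: subtract (1/4*v)·g_2 from -1/2*u*v + 40/3*v**2 - 4624/99*w**2 - 7*u - 220/3*v + 1060/11*w + 336/11 → 175/12*v**2 - 4624/99*w**2 - 7*u - 455/6*v + 1060/11*w + 336/11
  leading term v**2: subtract (7/3)·g_5 from 175/12*v**2 - 4624/99*w**2 - 7*u - 455/6*v + 1060/11*w + 336/11 → -5009/99*w**2 - 7*u - 35/2*v + 1445/11*w - 8141/99
  leading term w**2: no divisor's leading term divides it; move -5009/99*w**2 to the remainder.
  leading term u: subtract (7/2)·g_2 from -7*u - 35/2*v + 1445/11*w - 8141/99 → 1445/11*w - 11606/99
  leading term w: no divisor's leading term divides it; move 1445/11*w to the remainder.
  leading term 1: no divisor's leading term divides it; move -11606/99 to the remainder.
The remainder -4/9*w**4 + 8*w**3 - 5009/99*w**2 + 1445/11*w - 11606/99 is nonzero, so it would be added as the next basis element.
This is the inner loop of Buchberger's algorithm — each nonzero remainder becomes a new basis element.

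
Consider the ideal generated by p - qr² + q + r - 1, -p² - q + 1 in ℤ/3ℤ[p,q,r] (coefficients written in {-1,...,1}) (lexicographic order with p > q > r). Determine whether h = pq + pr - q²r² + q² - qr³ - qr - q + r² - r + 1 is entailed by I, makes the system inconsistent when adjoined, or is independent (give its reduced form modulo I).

Adjoining pq + pr - q²r² + q² - qr³ - qr - q + r² - r + 1 makes the ideal the whole ring: the system is inconsistent.

First compute the reduced Gröbner basis of I by Buchberger's algorithm.
f_1 = p - qr² + q + r - 1, LT = p.
f_2 = -p² - q + 1, LT = p².

S(f_1,f_2): lcm = p². S = -pqr² + pq + pr - p - q + 1.
  leading term pqr²: subtract (-qr²)·f_1 from -pqr² + pq + pr - p - q + 1 → pq + pr - p - q²r⁴ + q²r² + qr³ - qr² - q + 1
  leading term pq: subtract (q)·f_1 from pq + pr - p - q²r⁴ + q²r² + qr³ - qr² - q + 1 → pr - p - q²r⁴ - q²r² - q² + qr³ - qr² - qr + 1
  leading term pr: subtract (r)·f_1 from pr - p - q²r⁴ - q²r² - q² + qr³ - qr² - qr + 1 → -p - q²r⁴ - q²r² - q² - qr³ - qr² + qr - r² + r + 1
  leading term p: subtract (-1)·f_1 from -p - q²r⁴ - q²r² - q² - qr³ - qr² + qr - r² + r + 1 → -q²r⁴ - q²r² - q² - qr³ + qr² + qr + q - r² - r
  leading term q²r⁴: no divisor's leading term divides it; move -q²r⁴ to the remainder.
  leading term q²r²: no divisor's leading term divides it; move -q²r² to the remainder.
  leading term q²: no divisor's leading term divides it; move -q² to the remainder.
  leading term qr³: no divisor's leading term divides it; move -qr³ to the remainder.
  leading term qr²: no divisor's leading term divides it; move qr² to the remainder.
  leading term qr: no divisor's leading term divides it; move qr to the remainder.
  leading term q: no divisor's leading term divides it; move q to the remainder.
  leading term r²: no divisor's leading term divides it; move -r² to the remainder.
  leading term r: no divisor's leading term divides it; move -r to the remainder.
  remainder -q²r⁴ - q²r² - q² - qr³ + qr² + qr + q - r² - r ≠ 0; add k_3 = -q²r⁴ - q²r² - q² - qr³ + qr² + qr + q - r² - r to the basis.

The other S-polynomials (S(f_1,k_3), S(f_2,k_3)) all reduce to 0 modulo the current basis, so we have a Gröbner basis.
Inter-reduce: drop elements whose leading term is divisible by another's, tail-reduce, and make monic.
Reduced Gröbner basis: {p - qr² + q + r - 1, q²r⁴ + q²r² + q² + qr³ - qr² - qr - q + r² + r}.
Label its elements g_1 = p - qr² + q + r - 1, g_2 = q²r⁴ + q²r² + q² + qr³ - qr² - qr - q + r² + r.

Reduce h = pq + pr - q²r² + q² - qr³ - qr - q + r² - r + 1 modulo G:
  leading term pq: subtract (q)·g_1 from pq + pr - q²r² + q² - qr³ - qr - q + r² - r + 1 → pr - qr³ + qr + r² - r + 1
  leading term pr: subtract (r)·g_1 from pr - qr³ + qr + r² - r + 1 → 1
  leading term 1: no divisor's leading term divides it; move 1 to the remainder.
  normal form = 1.
The normal form is nonzero, so h ∉ I. Since h minus its normal form lies in I, I + (h) = I + (n) where n = 1; decide whether this ideal is the whole ring.
Here n = 1 is a nonzero constant, hence a unit: 1 ∈ I + (h), the Gröbner basis of I + (h) is {1}, and the enlarged system has no common solution — adjoining h is inconsistent.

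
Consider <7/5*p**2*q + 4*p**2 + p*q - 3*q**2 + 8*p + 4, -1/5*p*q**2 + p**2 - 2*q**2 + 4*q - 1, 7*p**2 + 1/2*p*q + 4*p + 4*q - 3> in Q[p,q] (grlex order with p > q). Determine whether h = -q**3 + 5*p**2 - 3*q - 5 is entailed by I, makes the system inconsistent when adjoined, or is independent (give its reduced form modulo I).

First compute the reduced Gröbner basis of I by Buchberger's algorithm.
f_1 = 7/5*p**2*q + 4*p**2 + p*q - 3*q**2 + 8*p + 4, LT = p**2*q.
f_2 = -1/5*p*q**2 + p**2 - 2*q**2 + 4*q - 1, LT = p*q**2.
f_3 = 7*p**2 + 1/2*p*q + 4*p + 4*q - 3, LT = p**2.

S(f_1,f_2): lcm = p**2*q**2. S = 5*p**3 + 20/7*p**2*q - 65/7*p*q**2 - 15/7*q**3 + 180/7*p*q - 5*p + 20/7*q.
  reduce S modulo (f_1, f_2, f_3):
  remainder -15/7*q**3 + 1230/49*p*q + 1375/14*q**2 + 740/49*p - 7380/49*q + 740/49 ≠ 0; add k_4 = -15/7*q**3 + 1230/49*p*q + 1375/14*q**2 + 740/49*p - 7380/49*q + 740/49 to the basis.

S(f_1,f_3): lcm = p**2*q. S = -1/14*p*q**2 + 20/7*p**2 + 1/7*p*q - 19/7*q**2 + 40/7*p + 3/7*q + 20/7.
  reduce S modulo (f_1, f_2, f_3, k_4):
  remainder -1/28*p*q - 2*q**2 + 30/7*p - 17/7*q + 30/7 ≠ 0; add k_5 = -1/28*p*q - 2*q**2 + 30/7*p - 17/7*q + 30/7 to the basis.

S(f_2,f_3): lcm = p**2*q**2. S = -1/14*p*q**3 - 5*p**3 + 66/7*p*q**2 - 4/7*q**3 - 20*p*q + 3/7*q**2 + 5*p.
  reduce S modulo (f_1, f_2, f_3, k_4, k_5):
  remainder 41057/42*q**2 - 339512/147*p + 141619/98*q - 339512/147 ≠ 0; add k_6 = 41057/42*q**2 - 339512/147*p + 141619/98*q - 339512/147 to the basis.

S(f_1,k_4): lcm = p**2*q**3. S = 82/7*p**3*q + 2045/42*p**2*q**2 + 5/7*p*q**3 - 15/7*q**4 + 148/21*p**3 - 492/7*p**2*q + 40/7*p*q**2 + 148/21*p**2 + 20/7*q**2.
  reduce S modulo (f_1, f_2, f_3, k_4, k_5, k_6):
  remainder 1995785356788/690044999*p - 2297332407291/690044999*q + 1995785356788/690044999 ≠ 0; add k_7 = 1995785356788/690044999*p - 2297332407291/690044999*q + 1995785356788/690044999 to the basis.

S(f_2,k_4): lcm = p*q**3. S = 47/7*p**2*q + 275/6*p*q**2 + 10*q**3 + 148/21*p**2 - 492/7*p*q - 20*q**2 + 148/21*p + 5*q.
  reduce S modulo (f_1, f_2, f_3, k_4, k_5, k_6, k_7):
  remainder 3238832285848/498946339197*q ≠ 0; add k_8 = 3238832285848/498946339197*q to the basis.

The other S-polynomials (S(f_3,k_4), S(f_1,k_5), S(f_2,k_5), S(f_3,k_5), S(k_4,k_5), S(f_1,k_6), S(f_2,k_6), S(f_3,k_6), S(k_4,k_6), S(k_5,k_6), S(f_1,k_7), S(f_2,k_7), S(f_3,k_7), S(k_4,k_7), S(k_5,k_7), S(k_6,k_7), S(f_1,k_8), S(f_2,k_8), S(f_3,k_8), S(k_4,k_8), S(k_5,k_8), S(k_6,k_8), S(k_7,k_8)) all reduce to 0 modulo the current basis, so we have a Gröbner basis.
Inter-reduce: drop elements whose leading term is divisible by another's, tail-reduce, and make monic.
Reduced Gröbner basis: {p + 1, q}.
Label its elements g_1 = p + 1, g_2 = q.

Reduce h = -q**3 + 5*p**2 - 3*q - 5 modulo G:
  leading term q**3: subtract (-q**2)·g_2 from -q**3 + 5*p**2 - 3*q - 5 → 5*p**2 - 3*q - 5
  leading term p**2: subtract (5*p)·g_1 from 5*p**2 - 3*q - 5 → -5*p - 3*q - 5
  leading term p: subtract (-5)·g_1 from -5*p - 3*q - 5 → -3*q
  leading term q: subtract (-3)·g_2 from -3*q → 0
  normal form = 0.
Since the normal form is 0, h ∈ I.

-q**3 + 5*p**2 - 3*q - 5 lies in I (it reduces to 0).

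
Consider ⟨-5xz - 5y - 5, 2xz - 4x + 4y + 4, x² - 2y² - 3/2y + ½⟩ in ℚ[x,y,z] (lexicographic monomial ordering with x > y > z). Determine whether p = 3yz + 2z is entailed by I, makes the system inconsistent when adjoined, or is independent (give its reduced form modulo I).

3yz + 2z is independent of I; its normal form modulo I is -6y - z - 6.

First compute the reduced Gröbner basis of I by Buchberger's algorithm.
f_1 = -5xz - 5y - 5, LT = xz.
f_2 = 2xz - 4x + 4y + 4, LT = xz.
f_3 = x² - 2y² - 3/2y + ½, LT = x².

S(f_1,f_2): lcm = xz. S = 2x - y - 1.
  leading term x: no divisor's leading term divides it; move 2x to the remainder.
  leading term y: no divisor's leading term divides it; move -y to the remainder.
  leading term 1: no divisor's leading term divides it; move -1 to the remainder.
  remainder 2x - y - 1 ≠ 0; add h_4 = 2x - y - 1 to the basis.

S(f_1,f_3): lcm = x²z. S = xy + x + 2y²z + 3/2yz - ½z.
  leading term xy: subtract (½y)·h_4 from xy + x + 2y²z + 3/2yz - ½z → x + 2y²z + ½y² + 3/2yz + ½y - ½z
  leading term x: subtract (½)·h_4 from x + 2y²z + ½y² + 3/2yz + ½y - ½z → 2y²z + ½y² + 3/2yz + y - ½z + ½
  leading term y²z: no divisor's leading term divides it; move 2y²z to the remainder.
  leading term y²: no divisor's leading term divides it; move ½y² to the remainder.
  leading term yz: no divisor's leading term divides it; move 3/2yz to the remainder.
  leading term y: no divisor's leading term divides it; move y to the remainder.
  leading term z: no divisor's leading term divides it; move -½z to the remainder.
  leading term 1: no divisor's leading term divides it; move ½ to the remainder.
  remainder 2y²z + ½y² + 3/2yz + y - ½z + ½ ≠ 0; add h_5 = 2y²z + ½y² + 3/2yz + y - ½z + ½ to the basis.

S(f_2,f_3): lcm = x²z. S = -2x² + 2xy + 2x + 2y²z + 3/2yz - ½z.
  leading term x²: subtract (-2)·f_3 from -2x² + 2xy + 2x + 2y²z + 3/2yz - ½z → 2xy + 2x + 2y²z - 4y² + 3/2yz - 3y - ½z + 1
  leading term xy: subtract (y)·h_4 from 2xy + 2x + 2y²z - 4y² + 3/2yz - 3y - ½z + 1 → 2x + 2y²z - 3y² + 3/2yz - 2y - ½z + 1
  leading term x: subtract (1)·h_4 from 2x + 2y²z - 3y² + 3/2yz - 2y - ½z + 1 → 2y²z - 3y² + 3/2yz - y - ½z + 2
  leading term y²z: subtract (1)·h_5 from 2y²z - 3y² + 3/2yz - y - ½z + 2 → -7/2y² - 2y + 3/2
  leading term y²: no divisor's leading term divides it; move -7/2y² to the remainder.
  leading term y: no divisor's leading term divides it; move -2y to the remainder.
  leading term 1: no divisor's leading term divides it; move 3/2 to the remainder.
  remainder -7/2y² - 2y + 3/2 ≠ 0; add h_6 = -7/2y² - 2y + 3/2 to the basis.

S(f_1,h_4): lcm = xz. S = ½yz + y + ½z + 1.
  leading term yz: no divisor's leading term divides it; move ½yz to the remainder.
  leading term y: no divisor's leading term divides it; move y to the remainder.
  leading term z: no divisor's leading term divides it; move ½z to the remainder.
  leading term 1: no divisor's leading term divides it; move 1 to the remainder.
  remainder ½yz + y + ½z + 1 ≠ 0; add h_7 = ½yz + y + ½z + 1 to the basis.

The other S-polynomials (S(f_2,h_4), S(f_3,h_4), S(f_1,h_5), S(f_2,h_5), S(f_3,h_5), S(h_4,h_5), S(f_1,h_6), S(f_2,h_6), S(f_3,h_6), S(h_4,h_6), S(h_5,h_6), S(f_1,h_7), S(f_2,h_7), S(f_3,h_7), S(h_4,h_7), S(h_5,h_7), S(h_6,h_7)) all reduce to 0 modulo the current basis, so we have a Gröbner basis.
Inter-reduce: drop elements whose leading term is divisible by another's, tail-reduce, and make monic.
Reduced Gröbner basis: {x - ½y - ½, y² + 4/7y - 3/7, yz + 2y + z + 2}.
Label its elements g_1 = x - ½y - ½, g_2 = y² + 4/7y - 3/7, g_3 = yz + 2y + z + 2.

Reduce p = 3yz + 2z modulo G:
  leading term yz: subtract (3)·g_3 from 3yz + 2z → -6y - z - 6
  leading term y: no divisor's leading term divides it; move -6y to the remainder.
  leading term z: no divisor's leading term divides it; move -z to the remainder.
  leading term 1: no divisor's leading term divides it; move -6 to the remainder.
  normal form = -6y - z - 6.
The normal form is nonzero, so p ∉ I. Since p minus its normal form lies in I, I + (p) = I + (r) where r = -6y - z - 6; decide whether this ideal is the whole ring.
Run Buchberger on G together with r (pairs among the g_i already reduce to 0 since G is a Gröbner basis):
g_1 = x - ½y - ½, LT = x.
g_2 = y² + 4/7y - 3/7, LT = y².
g_3 = yz + 2y + z + 2, LT = yz.
r = -6y - z - 6, LT = y.

S(g_2,r): lcm = y². S = -⅙yz - 3/7y - 3/7.
  leading term yz: subtract (-⅙)·g_3 from -⅙yz - 3/7y - 3/7 → -2/21y + ⅙z - 2/21
  leading term y: subtract (1/63)·r from -2/21y + ⅙z - 2/21 → 23/126z
  leading term z: no divisor's leading term divides it; move 23/126z to the remainder.
  remainder 23/126z ≠ 0; add m_5 = 23/126z to the basis.

The other S-polynomials (S(g_1,g_2), S(g_1,g_3), S(g_1,r), S(g_2,g_3), S(g_3,r), S(g_1,m_5), S(g_2,m_5), S(g_3,m_5), S(r,m_5)) all reduce to 0 modulo the current basis, so we have a Gröbner basis.
Inter-reduce: drop elements whose leading term is divisible by another's, tail-reduce, and make monic.
Reduced Gröbner basis: {x, y + 1, z}.
The reduced Gröbner basis of I + (p) is {x, y + 1, z} ≠ {1}, a proper ideal, so the enlarged system stays consistent: p is independent of I, with normal form -6y - z - 6.

Ideal membership is decidable via reduction modulo a Gröbner basis.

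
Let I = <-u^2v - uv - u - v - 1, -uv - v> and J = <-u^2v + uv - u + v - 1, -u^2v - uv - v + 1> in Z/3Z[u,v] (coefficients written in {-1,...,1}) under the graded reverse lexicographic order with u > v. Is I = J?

No, the ideals differ.

Two ideals are equal iff their reduced Gröbner bases coincide (the reduced basis is unique for a fixed ordering).
Buchberger on the first generating set:
f_1 = -u^2v - uv - u - v - 1, LT = u^2v.
f_2 = -uv - v, LT = uv.

S(f_1,f_2): lcm = u^2v. S = u + v + 1.
  leading term u: no divisor's leading term divides it; move u to the remainder.
  leading term v: no divisor's leading term divides it; move v to the remainder.
  leading term 1: no divisor's leading term divides it; move 1 to the remainder.
  remainder u + v + 1 ≠ 0; add g_3 = u + v + 1 to the basis.

S(f_1,g_3): lcm = u^2v. S = -uv^2 + u + v + 1.
  leading term uv^2: subtract (v)·f_2 from -uv^2 + u + v + 1 → v^2 + u + v + 1
  leading term v^2: no divisor's leading term divides it; move v^2 to the remainder.
  leading term u: subtract (1)·g_3 from u + v + 1 → 0
  remainder v^2 ≠ 0; add g_4 = v^2 to the basis.

The other S-polynomials (S(f_2,g_3), S(f_1,g_4), S(f_2,g_4), S(g_3,g_4)) all reduce to 0 modulo the current basis, so we have a Gröbner basis.
Inter-reduce: drop elements whose leading term is divisible by another's, tail-reduce, and make monic.
Reduced Gröbner basis: {v^2, u + v + 1}.

Buchberger on the second generating set:
h_1 = -u^2v + uv - u + v - 1, LT = u^2v.
h_2 = -u^2v - uv - v + 1, LT = u^2v.

S(h_1,h_2): lcm = u^2v. S = uv + u + v - 1.
  leading term uv: no divisor's leading term divides it; move uv to the remainder.
  leading term u: no divisor's leading term divides it; move u to the remainder.
  leading term v: no divisor's leading term divides it; move v to the remainder.
  leading term 1: no divisor's leading term divides it; move -1 to the remainder.
  remainder uv + u + v - 1 ≠ 0; add k_3 = uv + u + v - 1 to the basis.

S(h_1,k_3): lcm = u^2v. S = -u^2 + uv - u - v + 1.
  leading term u^2: no divisor's leading term divides it; move -u^2 to the remainder.
  leading term uv: subtract (1)·k_3 from uv - u - v + 1 → u + v - 1
  leading term u: no divisor's leading term divides it; move u to the remainder.
  leading term v: no divisor's leading term divides it; move v to the remainder.
  leading term 1: no divisor's leading term divides it; move -1 to the remainder.
  remainder -u^2 + u + v - 1 ≠ 0; add k_4 = -u^2 + u + v - 1 to the basis.

S(h_1,k_4): lcm = u^2v. S = v^2 + u + v + 1.
  leading term v^2: no divisor's leading term divides it; move v^2 to the remainder.
  leading term u: no divisor's leading term divides it; move u to the remainder.
  leading term v: no divisor's leading term divides it; move v to the remainder.
  leading term 1: no divisor's leading term divides it; move 1 to the remainder.
  remainder v^2 + u + v + 1 ≠ 0; add k_5 = v^2 + u + v + 1 to the basis.

The other S-polynomials (S(h_2,k_3), S(h_2,k_4), S(k_3,k_4), S(h_1,k_5), S(h_2,k_5), S(k_3,k_5), S(k_4,k_5)) all reduce to 0 modulo the current basis, so we have a Gröbner basis.
Inter-reduce: drop elements whose leading term is divisible by another's, tail-reduce, and make monic.
Reduced Gröbner basis: {u^2 - u - v + 1, uv + u + v - 1, v^2 + u + v + 1}.

These differ, so the ideals are not equal.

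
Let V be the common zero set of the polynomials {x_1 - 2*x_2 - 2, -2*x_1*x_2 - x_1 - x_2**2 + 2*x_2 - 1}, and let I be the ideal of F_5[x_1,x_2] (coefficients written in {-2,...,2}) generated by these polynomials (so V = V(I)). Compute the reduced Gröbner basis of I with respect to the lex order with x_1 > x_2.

The reduced Gröbner basis is the canonical form of the ideal for this ordering.

f_1 = x_1 - 2*x_2 - 2, LT = x_1.
f_2 = -2*x_1*x_2 - x_1 - x_2**2 + 2*x_2 - 1, LT = x_1*x_2.

S(f_1,f_2): lcm = x_1*x_2. S = 2*x_1 - x_2 + 2.
  leading term x_1: subtract (2)·f_1 from 2*x_1 - x_2 + 2 → -2*x_2 + 1
  leading term x_2: no divisor's leading term divides it; move -2*x_2 to the remainder.
  leading term 1: no divisor's leading term divides it; move 1 to the remainder.
  remainder -2*x_2 + 1 ≠ 0; add g_3 = -2*x_2 + 1 to the basis.

The other S-polynomials (S(f_1,g_3), S(f_2,g_3)) all reduce to 0 modulo the current basis, so we have a Gröbner basis.
Inter-reduce: drop elements whose leading term is divisible by another's, tail-reduce, and make monic.

G = {x_1 + 2, x_2 + 2}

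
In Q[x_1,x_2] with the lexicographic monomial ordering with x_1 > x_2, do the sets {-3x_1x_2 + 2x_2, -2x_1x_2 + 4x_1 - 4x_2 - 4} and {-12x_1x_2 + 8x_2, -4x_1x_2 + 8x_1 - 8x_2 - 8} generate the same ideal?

Yes, the ideals are equal.

Since reduced Gröbner bases are canonical representatives of ideals under a given ordering, it suffices to compute and compare them.
Buchberger on the first generating set:
f_1 = -3x_1x_2 + 2x_2, LT = x_1x_2.
f_2 = -2x_1x_2 + 4x_1 - 4x_2 - 4, LT = x_1x_2.

S(f_1,f_2): lcm = x_1x_2. S = 2x_1 - 8/3x_2 - 2.
  leading term x_1: no divisor's leading term divides it; move 2x_1 to the remainder.
  leading term x_2: no divisor's leading term divides it; move -8/3x_2 to the remainder.
  leading term 1: no divisor's leading term divides it; move -2 to the remainder.
  remainder 2x_1 - 8/3x_2 - 2 ≠ 0; add g_3 = 2x_1 - 8/3x_2 - 2 to the basis.

S(f_1,g_3): lcm = x_1x_2. S = 4/3x_2^2 + 1/3x_2.
  leading term x_2^2: no divisor's leading term divides it; move 4/3x_2^2 to the remainder.
  leading term x_2: no divisor's leading term divides it; move 1/3x_2 to the remainder.
  remainder 4/3x_2^2 + 1/3x_2 ≠ 0; add g_4 = 4/3x_2^2 + 1/3x_2 to the basis.

The other S-polynomials (S(f_2,g_3), S(f_1,g_4), S(f_2,g_4), S(g_3,g_4)) all reduce to 0 modulo the current basis, so we have a Gröbner basis.
Inter-reduce: drop elements whose leading term is divisible by another's, tail-reduce, and make monic.
Reduced Gröbner basis: {x_1 - 4/3x_2 - 1, x_2^2 + 1/4x_2}.

Buchberger on the second generating set:
h_1 = -12x_1x_2 + 8x_2, LT = x_1x_2.
h_2 = -4x_1x_2 + 8x_1 - 8x_2 - 8, LT = x_1x_2.

S(h_1,h_2): lcm = x_1x_2. S = 2x_1 - 8/3x_2 - 2.
  leading term x_1: no divisor's leading term divides it; move 2x_1 to the remainder.
  leading term x_2: no divisor's leading term divides it; move -8/3x_2 to the remainder.
  leading term 1: no divisor's leading term divides it; move -2 to the remainder.
  remainder 2x_1 - 8/3x_2 - 2 ≠ 0; add k_3 = 2x_1 - 8/3x_2 - 2 to the basis.

S(h_1,k_3): lcm = x_1x_2. S = 4/3x_2^2 + 1/3x_2.
  leading term x_2^2: no divisor's leading term divides it; move 4/3x_2^2 to the remainder.
  leading term x_2: no divisor's leading term divides it; move 1/3x_2 to the remainder.
  remainder 4/3x_2^2 + 1/3x_2 ≠ 0; add k_4 = 4/3x_2^2 + 1/3x_2 to the basis.

The other S-polynomials (S(h_2,k_3), S(h_1,k_4), S(h_2,k_4), S(k_3,k_4)) all reduce to 0 modulo the current basis, so we have a Gröbner basis.
Inter-reduce: drop elements whose leading term is divisible by another's, tail-reduce, and make monic.
Reduced Gröbner basis: {x_1 - 4/3x_2 - 1, x_2^2 + 1/4x_2}.

The two bases agree; hence the ideals are identical.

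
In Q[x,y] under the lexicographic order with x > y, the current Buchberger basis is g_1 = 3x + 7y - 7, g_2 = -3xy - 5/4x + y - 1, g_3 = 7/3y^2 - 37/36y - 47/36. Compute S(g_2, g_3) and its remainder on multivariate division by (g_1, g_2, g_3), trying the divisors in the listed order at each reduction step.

lcm(LM(g_2), LM(g_3)) = xy^2.
S = (lcm/LT(g_2))·g_2 − (lcm/LT(g_3))·g_3 = 6/7xy + 47/84x - 1/3y^2 + 1/3y.
Reduce S modulo (g_1, g_2, g_3) in that order:
  leading term xy: subtract (2/7y)·g_1 from 6/7xy + 47/84x - 1/3y^2 + 1/3y → 47/84x - 7/3y^2 + 7/3y
  leading term x: subtract (47/252)·g_1 from 47/84x - 7/3y^2 + 7/3y → -7/3y^2 + 37/36y + 47/36
  leading term y^2: subtract (-1)·g_3 from -7/3y^2 + 37/36y + 47/36 → 0
The remainder is 0, so this S-polynomial contributes no new basis element.

S(g_2, g_3) = 6/7xy + 47/84x - 1/3y^2 + 1/3y; remainder on division = 0.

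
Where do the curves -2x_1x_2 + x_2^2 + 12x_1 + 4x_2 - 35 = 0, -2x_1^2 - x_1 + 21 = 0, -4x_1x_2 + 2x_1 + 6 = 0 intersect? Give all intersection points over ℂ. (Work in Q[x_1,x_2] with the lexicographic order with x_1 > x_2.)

{(3, 1)}

Compute a lex Gröbner basis by Buchberger's algorithm.
f_1 = -2x_1x_2 + 12x_1 + x_2^2 + 4x_2 - 35, LT = x_1x_2.
f_2 = -2x_1^2 - x_1 + 21, LT = x_1^2.
f_3 = -4x_1x_2 + 2x_1 + 6, LT = x_1x_2.

S(f_1,f_2): lcm = x_1^2x_2. S = -6x_1^2 - 1/2x_1x_2^2 - 5/2x_1x_2 + 35/2x_1 + 21/2x_2.
  leading term x_1^2: subtract (3)·f_2 from -6x_1^2 - 1/2x_1x_2^2 - 5/2x_1x_2 + 35/2x_1 + 21/2x_2 → -1/2x_1x_2^2 - 5/2x_1x_2 + 41/2x_1 + 21/2x_2 - 63
  leading term x_1x_2^2: subtract (1/4x_2)·f_1 from -1/2x_1x_2^2 - 5/2x_1x_2 + 41/2x_1 + 21/2x_2 - 63 → -11/2x_1x_2 + 41/2x_1 - 1/4x_2^3 - x_2^2 + 77/4x_2 - 63
  leading term x_1x_2: subtract (11/4)·f_1 from -11/2x_1x_2 + 41/2x_1 - 1/4x_2^3 - x_2^2 + 77/4x_2 - 63 → -25/2x_1 - 1/4x_2^3 - 15/4x_2^2 + 33/4x_2 + 133/4
  leading term x_1: no divisor's leading term divides it; move -25/2x_1 to the remainder.
  leading term x_2^3: no divisor's leading term divides it; move -1/4x_2^3 to the remainder.
  leading term x_2^2: no divisor's leading term divides it; move -15/4x_2^2 to the remainder.
  leading term x_2: no divisor's leading term divides it; move 33/4x_2 to the remainder.
  leading term 1: no divisor's leading term divides it; move 133/4 to the remainder.
  remainder -25/2x_1 - 1/4x_2^3 - 15/4x_2^2 + 33/4x_2 + 133/4 ≠ 0; add h_4 = -25/2x_1 - 1/4x_2^3 - 15/4x_2^2 + 33/4x_2 + 133/4 to the basis.

S(f_1,f_3): lcm = x_1x_2. S = -11/2x_1 - 1/2x_2^2 - 2x_2 + 19.
  leading term x_1: subtract (11/25)·h_4 from -11/2x_1 - 1/2x_2^2 - 2x_2 + 19 → 11/100x_2^3 + 23/20x_2^2 - 563/100x_2 + 437/100
  leading term x_2^3: no divisor's leading term divides it; move 11/100x_2^3 to the remainder.
  leading term x_2^2: no divisor's leading term divides it; move 23/20x_2^2 to the remainder.
  leading term x_2: no divisor's leading term divides it; move -563/100x_2 to the remainder.
  leading term 1: no divisor's leading term divides it; move 437/100 to the remainder.
  remainder 11/100x_2^3 + 23/20x_2^2 - 563/100x_2 + 437/100 ≠ 0; add h_5 = 11/100x_2^3 + 23/20x_2^2 - 563/100x_2 + 437/100 to the basis.

S(f_2,f_3): lcm = x_1^2x_2. S = 1/2x_1^2 + 1/2x_1x_2 + 3/2x_1 - 21/2x_2.
  leading term x_1^2: subtract (-1/4)·f_2 from 1/2x_1^2 + 1/2x_1x_2 + 3/2x_1 - 21/2x_2 → 1/2x_1x_2 + 5/4x_1 - 21/2x_2 + 21/4
  leading term x_1x_2: subtract (-1/4)·f_1 from 1/2x_1x_2 + 5/4x_1 - 21/2x_2 + 21/4 → 17/4x_1 + 1/4x_2^2 - 19/2x_2 - 7/2
  leading term x_1: subtract (-17/50)·h_4 from 17/4x_1 + 1/4x_2^2 - 19/2x_2 - 7/2 → -17/200x_2^3 - 41/40x_2^2 - 1339/200x_2 + 1561/200
  leading term x_2^3: subtract (-17/22)·h_5 from -17/200x_2^3 - 41/40x_2^2 - 1339/200x_2 + 1561/200 → -3/22x_2^2 - 243/22x_2 + 123/11
  leading term x_2^2: no divisor's leading term divides it; move -3/22x_2^2 to the remainder.
  leading term x_2: no divisor's leading term divides it; move -243/22x_2 to the remainder.
  leading term 1: no divisor's leading term divides it; move 123/11 to the remainder.
  remainder -3/22x_2^2 - 243/22x_2 + 123/11 ≠ 0; add h_6 = -3/22x_2^2 - 243/22x_2 + 123/11 to the basis.

S(f_1,h_4): lcm = x_1x_2. S = -6x_1 - 1/50x_2^4 - 3/10x_2^3 + 4/25x_2^2 + 33/50x_2 + 35/2.
  leading term x_1: subtract (12/25)·h_4 from -6x_1 - 1/50x_2^4 - 3/10x_2^3 + 4/25x_2^2 + 33/50x_2 + 35/2 → -1/50x_2^4 - 9/50x_2^3 + 49/25x_2^2 - 33/10x_2 + 77/50
  leading term x_2^4: subtract (-2/11x_2)·h_5 from -1/50x_2^4 - 9/50x_2^3 + 49/25x_2^2 - 33/10x_2 + 77/50 → 8/275x_2^3 + 103/110x_2^2 - 689/275x_2 + 77/50
  leading term x_2^3: subtract (32/121)·h_5 from 8/275x_2^3 + 103/110x_2^2 - 689/275x_2 + 77/50 → 153/242x_2^2 - 123/121x_2 + 93/242
  leading term x_2^2: subtract (-51/11)·h_6 from 153/242x_2^2 - 123/121x_2 + 93/242 → -1149/22x_2 + 1149/22
  leading term x_2: no divisor's leading term divides it; move -1149/22x_2 to the remainder.
  leading term 1: no divisor's leading term divides it; move 1149/22 to the remainder.
  remainder -1149/22x_2 + 1149/22 ≠ 0; add h_7 = -1149/22x_2 + 1149/22 to the basis.

The other S-polynomials (S(f_2,h_4), S(f_3,h_4), S(f_1,h_5), S(f_2,h_5), S(f_3,h_5), S(h_4,h_5), S(f_1,h_6), S(f_2,h_6), S(f_3,h_6), S(h_4,h_6), S(h_5,h_6), S(f_1,h_7), S(f_2,h_7), S(f_3,h_7), S(h_4,h_7), S(h_5,h_7), S(h_6,h_7)) all reduce to 0 modulo the current basis, so we have a Gröbner basis.
Inter-reduce: drop elements whose leading term is divisible by another's, tail-reduce, and make monic.
Reduced Gröbner basis: {x_1 - 3, x_2 - 1}.

Since the basis is lex-ordered, x_2 - 1 is univariate in x_2. Its roots are {1}. Back-substituting each root into the other basis elements fixes the other coordinates.
  x_2 = 1: the earlier basis element becomes x_1 - 3 = 0, giving x_1 = 3 — point (3, 1).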